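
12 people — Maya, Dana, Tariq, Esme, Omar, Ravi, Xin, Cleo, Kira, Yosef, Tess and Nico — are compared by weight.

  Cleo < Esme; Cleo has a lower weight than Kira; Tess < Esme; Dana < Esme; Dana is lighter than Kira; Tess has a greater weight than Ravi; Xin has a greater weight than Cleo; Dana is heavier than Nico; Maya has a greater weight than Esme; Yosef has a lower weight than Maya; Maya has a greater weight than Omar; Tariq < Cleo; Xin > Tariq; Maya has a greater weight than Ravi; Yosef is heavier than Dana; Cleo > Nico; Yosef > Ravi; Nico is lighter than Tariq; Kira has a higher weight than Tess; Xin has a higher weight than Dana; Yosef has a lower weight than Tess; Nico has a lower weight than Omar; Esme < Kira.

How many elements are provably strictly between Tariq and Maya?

2

Chaining upward from Tariq reaches: Cleo, Esme, Xin, Kira.
Chaining downward from Maya reaches: Nico, Ravi, Dana, Cleo, Yosef, Tess, Esme, Omar.
Strictly between Tariq and Maya are those in both lists: Cleo, Esme — 2 elements.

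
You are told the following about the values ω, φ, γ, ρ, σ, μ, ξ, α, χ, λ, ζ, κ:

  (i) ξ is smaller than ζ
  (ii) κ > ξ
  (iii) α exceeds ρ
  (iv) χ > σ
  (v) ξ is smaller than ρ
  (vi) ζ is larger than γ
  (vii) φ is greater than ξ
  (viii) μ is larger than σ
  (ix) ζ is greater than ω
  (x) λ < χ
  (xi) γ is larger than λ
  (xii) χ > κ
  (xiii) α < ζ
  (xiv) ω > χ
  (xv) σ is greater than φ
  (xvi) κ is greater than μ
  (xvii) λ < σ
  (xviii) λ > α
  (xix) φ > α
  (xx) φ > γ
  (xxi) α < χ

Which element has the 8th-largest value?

γ

The consecutive relations fix a unique order: ξ < ρ < α < λ < γ < φ < σ < μ < κ < χ < ω < ζ.
Counting 8 from the largest end gives γ.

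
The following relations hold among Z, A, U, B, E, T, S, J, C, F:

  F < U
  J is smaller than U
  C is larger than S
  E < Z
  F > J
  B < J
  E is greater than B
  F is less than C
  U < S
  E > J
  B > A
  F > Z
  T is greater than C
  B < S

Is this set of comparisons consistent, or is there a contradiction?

The single ordering A < B < J < E < Z < F < U < S < C < T satisfies every listed relation, so no contradiction arises.

consistent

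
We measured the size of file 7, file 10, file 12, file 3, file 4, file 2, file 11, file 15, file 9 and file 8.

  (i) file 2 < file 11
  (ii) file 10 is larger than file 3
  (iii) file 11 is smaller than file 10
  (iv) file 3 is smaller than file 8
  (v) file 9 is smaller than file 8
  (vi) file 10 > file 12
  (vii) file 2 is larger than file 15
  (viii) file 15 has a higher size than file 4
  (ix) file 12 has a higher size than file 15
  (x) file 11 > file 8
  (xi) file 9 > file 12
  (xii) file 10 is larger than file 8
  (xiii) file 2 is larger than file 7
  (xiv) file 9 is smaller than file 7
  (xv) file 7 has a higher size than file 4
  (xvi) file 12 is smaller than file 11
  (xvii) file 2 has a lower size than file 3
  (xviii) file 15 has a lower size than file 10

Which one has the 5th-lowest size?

The consecutive relations fix a unique order: file 4 < file 15 < file 12 < file 9 < file 7 < file 2 < file 3 < file 8 < file 11 < file 10.
Counting 5 from the smallest end gives file 7.

file 7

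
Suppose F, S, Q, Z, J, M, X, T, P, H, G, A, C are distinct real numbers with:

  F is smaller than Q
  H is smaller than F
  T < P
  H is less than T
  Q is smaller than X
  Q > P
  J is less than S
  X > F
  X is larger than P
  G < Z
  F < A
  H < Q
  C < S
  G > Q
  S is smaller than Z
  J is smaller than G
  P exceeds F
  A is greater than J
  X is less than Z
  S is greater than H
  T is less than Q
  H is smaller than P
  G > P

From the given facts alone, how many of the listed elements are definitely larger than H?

9

Directly above H: T, F, P, S, Q.
One step further: X, G, A, Z (9 so far).
No other element is forced above H by the given relations, so the count is 9.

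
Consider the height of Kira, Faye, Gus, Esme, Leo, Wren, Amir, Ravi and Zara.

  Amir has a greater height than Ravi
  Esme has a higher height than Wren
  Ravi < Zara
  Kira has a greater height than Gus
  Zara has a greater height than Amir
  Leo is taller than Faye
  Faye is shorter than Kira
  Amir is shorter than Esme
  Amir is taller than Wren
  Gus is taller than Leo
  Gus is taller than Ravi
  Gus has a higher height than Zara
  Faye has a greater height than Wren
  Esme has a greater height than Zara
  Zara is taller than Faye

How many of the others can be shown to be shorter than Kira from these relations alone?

7

The elements the relations force below Kira are Ravi, Wren, Faye, Leo, Amir, Zara, Gus — no chain reaches any other.
That is 7.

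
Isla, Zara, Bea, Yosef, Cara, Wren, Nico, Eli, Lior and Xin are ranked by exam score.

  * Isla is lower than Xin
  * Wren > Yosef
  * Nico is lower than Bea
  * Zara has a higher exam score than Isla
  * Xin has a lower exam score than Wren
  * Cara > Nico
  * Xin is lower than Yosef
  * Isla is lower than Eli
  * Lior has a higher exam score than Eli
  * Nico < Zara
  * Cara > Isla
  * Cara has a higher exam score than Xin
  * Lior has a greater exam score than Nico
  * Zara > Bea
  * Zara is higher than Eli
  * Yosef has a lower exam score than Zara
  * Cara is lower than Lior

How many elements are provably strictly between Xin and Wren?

1

The relations place Xin below Wren. An element lies strictly between them when it is forced above Xin and also forced below Wren.
Above Xin: {Yosef, Cara, Zara, Lior}. Below Wren: {Isla, Yosef}.
Intersection: {Yosef} — 1.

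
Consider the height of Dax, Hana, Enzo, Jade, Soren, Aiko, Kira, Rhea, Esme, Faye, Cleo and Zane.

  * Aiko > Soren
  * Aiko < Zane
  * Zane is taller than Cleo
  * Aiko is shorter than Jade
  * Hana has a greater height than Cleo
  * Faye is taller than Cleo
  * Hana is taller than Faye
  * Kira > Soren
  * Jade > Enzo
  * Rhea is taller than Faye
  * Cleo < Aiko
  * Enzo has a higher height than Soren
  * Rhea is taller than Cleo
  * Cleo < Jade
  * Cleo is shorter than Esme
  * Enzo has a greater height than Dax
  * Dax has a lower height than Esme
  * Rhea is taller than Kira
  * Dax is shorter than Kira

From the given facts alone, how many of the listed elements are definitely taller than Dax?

From Dax the given relations immediately reach Enzo, Esme, Kira.
From those, Jade, Rhea — 5 in total.
Nothing else is reachable above Dax; 5 in all.

5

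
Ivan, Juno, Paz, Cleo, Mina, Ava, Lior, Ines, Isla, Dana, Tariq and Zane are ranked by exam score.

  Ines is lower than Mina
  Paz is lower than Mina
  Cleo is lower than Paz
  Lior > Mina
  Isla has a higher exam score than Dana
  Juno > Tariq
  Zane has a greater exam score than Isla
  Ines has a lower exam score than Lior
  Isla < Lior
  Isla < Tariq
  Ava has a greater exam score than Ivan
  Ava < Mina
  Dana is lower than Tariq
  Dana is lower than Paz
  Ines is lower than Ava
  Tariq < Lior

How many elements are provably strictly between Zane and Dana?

Chaining upward from Dana reaches: Isla, Tariq, Paz, Mina, Juno, Lior.
Chaining downward from Zane reaches: Isla.
Strictly between Dana and Zane are those in both lists: Isla — 1 element.

1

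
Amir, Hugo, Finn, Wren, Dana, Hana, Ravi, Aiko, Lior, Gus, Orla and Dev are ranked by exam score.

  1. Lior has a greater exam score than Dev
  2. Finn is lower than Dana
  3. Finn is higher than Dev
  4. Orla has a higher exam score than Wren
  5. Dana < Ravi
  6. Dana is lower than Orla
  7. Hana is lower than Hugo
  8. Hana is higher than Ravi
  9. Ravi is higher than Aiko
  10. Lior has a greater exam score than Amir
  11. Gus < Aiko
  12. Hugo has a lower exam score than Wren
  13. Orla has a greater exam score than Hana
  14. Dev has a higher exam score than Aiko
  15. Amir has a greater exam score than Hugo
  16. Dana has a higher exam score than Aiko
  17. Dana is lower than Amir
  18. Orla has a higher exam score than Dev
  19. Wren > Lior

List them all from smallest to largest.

Nothing is placed below Gus, so it is least; from there Gus < Aiko; Aiko < Dev; Dev < Finn; Finn < Dana; Dana < Ravi; Ravi < Hana; Hana < Hugo; Hugo < Amir; Amir < Lior; Lior < Wren; Wren < Orla, each given directly.

Gus < Aiko < Dev < Finn < Dana < Ravi < Hana < Hugo < Amir < Lior < Wren < Orla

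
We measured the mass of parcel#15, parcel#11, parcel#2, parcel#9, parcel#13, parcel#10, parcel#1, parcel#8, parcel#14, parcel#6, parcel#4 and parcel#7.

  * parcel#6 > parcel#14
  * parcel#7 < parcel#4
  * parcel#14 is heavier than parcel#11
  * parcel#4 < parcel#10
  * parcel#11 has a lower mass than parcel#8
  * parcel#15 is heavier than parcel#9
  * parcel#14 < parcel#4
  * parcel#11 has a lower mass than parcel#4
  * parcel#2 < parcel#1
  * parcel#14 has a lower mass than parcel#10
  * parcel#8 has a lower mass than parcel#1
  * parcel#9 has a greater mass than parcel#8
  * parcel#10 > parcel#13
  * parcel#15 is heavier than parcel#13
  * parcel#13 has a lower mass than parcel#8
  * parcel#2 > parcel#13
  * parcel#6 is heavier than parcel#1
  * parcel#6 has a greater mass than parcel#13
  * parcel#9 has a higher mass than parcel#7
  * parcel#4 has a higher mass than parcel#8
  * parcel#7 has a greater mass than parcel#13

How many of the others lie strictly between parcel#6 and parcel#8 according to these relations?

Chaining upward from parcel#8 reaches: parcel#4, parcel#1, parcel#10, parcel#9, parcel#15.
Chaining downward from parcel#6 reaches: parcel#11, parcel#13, parcel#2, parcel#14, parcel#1.
Strictly between parcel#8 and parcel#6 are those in both lists: parcel#1 — 1 element.

1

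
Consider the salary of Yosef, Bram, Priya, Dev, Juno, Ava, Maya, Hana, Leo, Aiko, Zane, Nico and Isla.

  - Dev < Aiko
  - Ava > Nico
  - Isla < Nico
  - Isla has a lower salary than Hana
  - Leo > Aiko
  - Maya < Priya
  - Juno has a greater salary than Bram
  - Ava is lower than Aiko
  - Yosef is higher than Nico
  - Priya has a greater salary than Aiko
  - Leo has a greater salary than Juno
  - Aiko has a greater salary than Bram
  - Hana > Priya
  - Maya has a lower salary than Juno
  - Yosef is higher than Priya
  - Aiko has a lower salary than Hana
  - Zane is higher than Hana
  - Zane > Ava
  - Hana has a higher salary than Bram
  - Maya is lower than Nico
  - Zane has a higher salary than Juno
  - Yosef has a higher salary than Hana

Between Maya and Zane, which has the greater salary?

Chaining the given relations: Maya < Nico < Ava < Aiko < Priya < Hana < Zane.
So Maya < Zane; Zane is the higher of the two.

Zane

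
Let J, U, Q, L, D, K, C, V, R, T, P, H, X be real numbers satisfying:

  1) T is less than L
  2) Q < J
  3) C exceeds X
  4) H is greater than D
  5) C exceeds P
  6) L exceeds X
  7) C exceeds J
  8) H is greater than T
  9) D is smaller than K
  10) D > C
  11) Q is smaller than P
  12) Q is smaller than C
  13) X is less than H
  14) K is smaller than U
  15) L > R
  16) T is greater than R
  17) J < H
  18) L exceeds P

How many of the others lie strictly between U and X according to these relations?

3

Chaining upward from X reaches: C, D, K, H, L.
Chaining downward from U reaches: Q, P, J, C, D, K.
Strictly between X and U are those in both lists: C, D, K — 3 elements.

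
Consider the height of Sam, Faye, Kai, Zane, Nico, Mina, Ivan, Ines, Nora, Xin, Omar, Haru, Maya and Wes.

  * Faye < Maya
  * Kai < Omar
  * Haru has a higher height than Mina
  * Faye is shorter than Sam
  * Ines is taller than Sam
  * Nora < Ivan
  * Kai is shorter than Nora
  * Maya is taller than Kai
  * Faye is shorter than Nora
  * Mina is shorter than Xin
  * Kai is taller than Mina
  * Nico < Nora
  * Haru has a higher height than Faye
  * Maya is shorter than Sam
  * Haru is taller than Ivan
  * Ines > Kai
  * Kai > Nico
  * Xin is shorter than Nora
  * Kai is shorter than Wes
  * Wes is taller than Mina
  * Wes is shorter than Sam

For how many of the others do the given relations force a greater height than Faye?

6

From Faye the given relations immediately reach Nora, Maya, Haru, Sam.
From those, Ivan, Ines — 6 in total.
No other element is forced above Faye by the given relations, so the count is 6.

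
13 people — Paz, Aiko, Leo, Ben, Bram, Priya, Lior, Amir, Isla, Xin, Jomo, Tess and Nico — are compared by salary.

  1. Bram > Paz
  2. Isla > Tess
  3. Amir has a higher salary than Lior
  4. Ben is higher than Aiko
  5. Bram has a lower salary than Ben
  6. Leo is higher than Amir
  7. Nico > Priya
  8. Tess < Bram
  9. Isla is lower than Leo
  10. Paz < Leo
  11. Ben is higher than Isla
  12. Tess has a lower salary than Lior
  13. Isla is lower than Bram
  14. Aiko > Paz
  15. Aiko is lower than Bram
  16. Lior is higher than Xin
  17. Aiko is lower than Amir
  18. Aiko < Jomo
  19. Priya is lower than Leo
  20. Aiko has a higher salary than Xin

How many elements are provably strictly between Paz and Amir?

The relations place Paz below Amir. An element lies strictly between them when it is forced above Paz and also forced below Amir.
Above Paz: {Aiko, Jomo, Bram, Ben, Leo}. Below Amir: {Xin, Tess, Aiko, Lior}.
Intersection: {Aiko} — 1.

1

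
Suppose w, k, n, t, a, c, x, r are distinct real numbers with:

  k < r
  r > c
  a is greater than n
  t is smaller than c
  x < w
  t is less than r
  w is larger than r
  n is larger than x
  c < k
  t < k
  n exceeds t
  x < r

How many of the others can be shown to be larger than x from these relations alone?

Directly above x: n, r, w.
One step further: a (4 so far).
Nothing else is reachable above x; 4 in all.

4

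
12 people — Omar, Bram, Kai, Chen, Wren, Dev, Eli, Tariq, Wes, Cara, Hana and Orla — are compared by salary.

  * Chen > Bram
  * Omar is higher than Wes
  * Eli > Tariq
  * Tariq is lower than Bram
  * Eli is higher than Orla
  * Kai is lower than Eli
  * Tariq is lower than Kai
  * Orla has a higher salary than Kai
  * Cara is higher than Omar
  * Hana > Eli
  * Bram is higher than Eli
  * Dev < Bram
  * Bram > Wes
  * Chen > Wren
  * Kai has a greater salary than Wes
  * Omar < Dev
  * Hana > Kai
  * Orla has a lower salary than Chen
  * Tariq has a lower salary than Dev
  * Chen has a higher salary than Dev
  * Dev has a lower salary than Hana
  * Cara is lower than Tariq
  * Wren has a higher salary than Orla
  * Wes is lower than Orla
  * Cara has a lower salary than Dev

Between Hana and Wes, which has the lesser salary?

Chaining the given relations: Wes < Omar < Cara < Tariq < Kai < Orla < Eli < Hana.
So Wes < Hana; Wes is the lower of the two.

Wes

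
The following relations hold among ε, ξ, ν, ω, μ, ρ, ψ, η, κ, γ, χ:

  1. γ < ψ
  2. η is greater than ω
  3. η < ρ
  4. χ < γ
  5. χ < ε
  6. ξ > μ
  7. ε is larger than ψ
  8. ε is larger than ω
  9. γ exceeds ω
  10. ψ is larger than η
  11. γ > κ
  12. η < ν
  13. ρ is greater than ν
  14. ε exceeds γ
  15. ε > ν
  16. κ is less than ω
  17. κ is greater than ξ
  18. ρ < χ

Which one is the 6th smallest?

Piecing the relations together gives one ordering: μ < ξ < κ < ω < η < ν < ρ < χ < γ < ψ < ε.
The 6th smallest is ν.

ν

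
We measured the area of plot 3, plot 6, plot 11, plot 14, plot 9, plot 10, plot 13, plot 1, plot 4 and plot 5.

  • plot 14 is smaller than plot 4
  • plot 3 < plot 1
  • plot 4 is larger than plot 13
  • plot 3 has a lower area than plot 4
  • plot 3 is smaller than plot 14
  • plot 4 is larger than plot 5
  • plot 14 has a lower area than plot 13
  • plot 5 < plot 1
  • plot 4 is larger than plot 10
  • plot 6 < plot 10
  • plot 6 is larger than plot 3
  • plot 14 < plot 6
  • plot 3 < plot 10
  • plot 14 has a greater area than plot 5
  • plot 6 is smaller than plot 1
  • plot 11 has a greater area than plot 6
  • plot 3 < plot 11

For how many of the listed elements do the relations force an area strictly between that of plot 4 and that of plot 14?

Chaining upward from plot 14 reaches: plot 6, plot 13, plot 1, plot 10, plot 11.
Chaining downward from plot 4 reaches: plot 5, plot 3, plot 6, plot 13, plot 10.
Strictly between plot 14 and plot 4 are those in both lists: plot 6, plot 13, plot 10 — 3 elements.

3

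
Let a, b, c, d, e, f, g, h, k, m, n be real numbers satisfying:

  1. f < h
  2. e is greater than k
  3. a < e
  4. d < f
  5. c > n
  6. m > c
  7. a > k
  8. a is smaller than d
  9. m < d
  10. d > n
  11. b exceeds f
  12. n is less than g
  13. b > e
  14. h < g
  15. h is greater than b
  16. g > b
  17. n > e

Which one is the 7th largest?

c

Chaining the given pairs: k < a < e < n < c < m < d < f < b < h < g.
Counting 7 from the largest end gives c.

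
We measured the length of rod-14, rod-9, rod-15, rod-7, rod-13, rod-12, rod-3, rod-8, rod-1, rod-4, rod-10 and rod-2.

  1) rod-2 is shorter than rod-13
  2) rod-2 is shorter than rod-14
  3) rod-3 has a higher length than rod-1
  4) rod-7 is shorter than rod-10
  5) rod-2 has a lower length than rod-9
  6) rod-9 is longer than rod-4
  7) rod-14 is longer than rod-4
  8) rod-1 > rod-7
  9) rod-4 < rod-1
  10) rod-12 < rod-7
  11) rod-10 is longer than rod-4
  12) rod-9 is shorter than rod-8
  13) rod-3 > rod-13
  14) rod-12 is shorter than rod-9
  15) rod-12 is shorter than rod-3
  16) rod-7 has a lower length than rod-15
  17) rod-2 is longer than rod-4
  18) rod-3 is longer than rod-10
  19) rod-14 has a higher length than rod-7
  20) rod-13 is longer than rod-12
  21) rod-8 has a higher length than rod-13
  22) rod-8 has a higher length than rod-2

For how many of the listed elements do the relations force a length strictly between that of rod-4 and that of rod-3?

4

Chaining upward from rod-4 reaches: rod-2, rod-9, rod-10, rod-13, rod-8, rod-14, rod-1.
Chaining downward from rod-3 reaches: rod-2, rod-12, rod-7, rod-10, rod-13, rod-1.
Strictly between rod-4 and rod-3 are those in both lists: rod-2, rod-10, rod-13, rod-1 — 4 elements.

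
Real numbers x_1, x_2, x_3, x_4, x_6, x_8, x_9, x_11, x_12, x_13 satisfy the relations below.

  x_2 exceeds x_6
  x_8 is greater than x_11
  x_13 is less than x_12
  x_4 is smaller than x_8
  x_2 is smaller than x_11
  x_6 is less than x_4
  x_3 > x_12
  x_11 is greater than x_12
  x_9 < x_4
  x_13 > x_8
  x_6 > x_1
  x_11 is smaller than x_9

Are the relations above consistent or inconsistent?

inconsistent

We have x_12 < x_11 stated directly, yet also x_11 < x_9 < x_4 < x_8 < x_13 < x_12 by chaining the others — so x_11 < x_12. Contradiction.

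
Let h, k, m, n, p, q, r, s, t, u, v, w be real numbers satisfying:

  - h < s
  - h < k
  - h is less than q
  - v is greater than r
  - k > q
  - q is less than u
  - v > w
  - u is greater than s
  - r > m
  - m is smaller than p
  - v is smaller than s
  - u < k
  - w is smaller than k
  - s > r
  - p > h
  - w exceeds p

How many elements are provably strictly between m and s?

Chaining upward from m reaches: p, r, w, v, u, k.
Chaining downward from s reaches: h, p, r, w, v.
Strictly between m and s are those in both lists: p, r, w, v — 4 elements.

4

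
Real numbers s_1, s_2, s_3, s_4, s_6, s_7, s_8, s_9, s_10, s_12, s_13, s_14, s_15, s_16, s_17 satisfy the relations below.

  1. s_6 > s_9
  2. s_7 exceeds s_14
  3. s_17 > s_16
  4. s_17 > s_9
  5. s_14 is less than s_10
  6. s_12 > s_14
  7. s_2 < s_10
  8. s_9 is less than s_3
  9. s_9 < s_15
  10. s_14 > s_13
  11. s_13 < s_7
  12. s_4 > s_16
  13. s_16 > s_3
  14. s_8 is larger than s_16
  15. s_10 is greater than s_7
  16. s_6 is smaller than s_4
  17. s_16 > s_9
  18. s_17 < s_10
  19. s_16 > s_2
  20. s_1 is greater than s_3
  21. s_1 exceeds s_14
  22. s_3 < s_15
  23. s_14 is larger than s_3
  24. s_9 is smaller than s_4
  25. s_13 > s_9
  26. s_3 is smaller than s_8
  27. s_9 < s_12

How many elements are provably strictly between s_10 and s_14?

1

Chaining upward from s_14 reaches: s_1, s_12, s_7.
Chaining downward from s_10 reaches: s_9, s_3, s_13, s_2, s_16, s_17, s_7.
Strictly between s_14 and s_10 are those in both lists: s_7 — 1 element.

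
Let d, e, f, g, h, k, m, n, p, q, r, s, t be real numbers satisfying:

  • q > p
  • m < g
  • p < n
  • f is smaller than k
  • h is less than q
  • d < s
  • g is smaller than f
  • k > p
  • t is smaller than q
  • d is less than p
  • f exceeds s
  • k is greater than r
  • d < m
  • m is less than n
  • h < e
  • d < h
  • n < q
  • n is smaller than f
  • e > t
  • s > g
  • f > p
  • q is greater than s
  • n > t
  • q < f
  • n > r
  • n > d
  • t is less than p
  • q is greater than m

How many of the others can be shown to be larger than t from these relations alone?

From t the given relations immediately reach p, n, q, e.
From those, f, k — 6 in total.
Nothing else is reachable above t; 6 in all.

6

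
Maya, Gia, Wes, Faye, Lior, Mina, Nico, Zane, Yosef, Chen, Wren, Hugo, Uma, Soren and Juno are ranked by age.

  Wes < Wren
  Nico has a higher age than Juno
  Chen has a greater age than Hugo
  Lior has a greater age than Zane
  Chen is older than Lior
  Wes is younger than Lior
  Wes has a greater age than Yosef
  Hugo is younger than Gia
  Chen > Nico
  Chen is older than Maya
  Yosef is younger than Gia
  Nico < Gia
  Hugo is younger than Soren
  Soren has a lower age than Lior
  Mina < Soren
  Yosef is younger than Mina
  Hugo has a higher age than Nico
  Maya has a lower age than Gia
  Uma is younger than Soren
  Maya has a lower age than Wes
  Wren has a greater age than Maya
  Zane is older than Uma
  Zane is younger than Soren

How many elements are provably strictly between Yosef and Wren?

1

Chaining upward from Yosef reaches: Mina, Soren, Wes, Lior, Chen, Gia.
Chaining downward from Wren reaches: Maya, Wes.
Strictly between Yosef and Wren are those in both lists: Wes — 1 element.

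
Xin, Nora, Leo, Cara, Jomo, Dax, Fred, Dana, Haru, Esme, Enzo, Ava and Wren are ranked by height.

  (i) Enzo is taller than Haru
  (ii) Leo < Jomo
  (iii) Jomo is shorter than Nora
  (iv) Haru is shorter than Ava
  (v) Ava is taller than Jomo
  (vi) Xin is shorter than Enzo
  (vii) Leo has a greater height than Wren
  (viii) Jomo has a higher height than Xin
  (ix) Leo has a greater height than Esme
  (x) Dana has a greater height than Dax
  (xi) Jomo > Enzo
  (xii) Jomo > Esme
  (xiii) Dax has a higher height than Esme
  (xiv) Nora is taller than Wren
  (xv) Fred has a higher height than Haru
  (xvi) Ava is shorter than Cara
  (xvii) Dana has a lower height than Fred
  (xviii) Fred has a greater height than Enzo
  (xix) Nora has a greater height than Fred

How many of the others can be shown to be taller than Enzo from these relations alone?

5

The elements the relations force above Enzo are Jomo, Ava, Cara, Fred, Nora — no chain reaches any other.
That is 5.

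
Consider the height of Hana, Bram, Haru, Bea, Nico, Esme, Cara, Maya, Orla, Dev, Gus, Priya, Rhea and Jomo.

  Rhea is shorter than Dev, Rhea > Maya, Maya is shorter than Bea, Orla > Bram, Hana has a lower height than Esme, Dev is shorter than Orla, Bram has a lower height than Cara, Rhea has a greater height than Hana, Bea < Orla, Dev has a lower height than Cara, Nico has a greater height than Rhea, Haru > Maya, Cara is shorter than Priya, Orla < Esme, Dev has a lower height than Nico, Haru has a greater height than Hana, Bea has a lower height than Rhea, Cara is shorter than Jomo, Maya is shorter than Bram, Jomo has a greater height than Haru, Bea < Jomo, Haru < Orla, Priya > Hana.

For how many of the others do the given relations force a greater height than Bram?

5

Directly above Bram: Cara, Orla.
One step further: Priya, Esme, Jomo (5 so far).
Nothing else is reachable above Bram; 5 in all.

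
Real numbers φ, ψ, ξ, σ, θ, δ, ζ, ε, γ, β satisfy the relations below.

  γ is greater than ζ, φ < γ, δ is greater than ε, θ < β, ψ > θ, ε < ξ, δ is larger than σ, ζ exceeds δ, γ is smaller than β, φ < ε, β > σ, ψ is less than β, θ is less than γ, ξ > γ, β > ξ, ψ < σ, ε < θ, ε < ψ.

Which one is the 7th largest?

ψ

Chaining the given pairs: φ < ε < θ < ψ < σ < δ < ζ < γ < ξ < β.
Counting 7 from the largest end gives ψ.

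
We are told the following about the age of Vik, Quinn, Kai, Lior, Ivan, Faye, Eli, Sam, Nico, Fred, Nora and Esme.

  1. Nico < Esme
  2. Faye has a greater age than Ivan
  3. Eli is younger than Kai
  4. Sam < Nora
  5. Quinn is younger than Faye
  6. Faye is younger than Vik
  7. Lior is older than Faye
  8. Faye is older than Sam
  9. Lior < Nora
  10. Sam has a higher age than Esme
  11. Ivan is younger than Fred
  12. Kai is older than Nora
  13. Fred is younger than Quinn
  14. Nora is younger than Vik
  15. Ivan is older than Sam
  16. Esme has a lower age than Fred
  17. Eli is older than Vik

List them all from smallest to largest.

Nico < Esme < Sam < Ivan < Fred < Quinn < Faye < Lior < Nora < Vik < Eli < Kai

Each adjacent pair is fixed by a given relation: Nico < Esme; Esme < Sam; Sam < Ivan; Ivan < Fred; Fred < Quinn; Quinn < Faye; Faye < Lior; Lior < Nora; Nora < Vik; Vik < Eli; Eli < Kai. Chaining them end to end gives the full order.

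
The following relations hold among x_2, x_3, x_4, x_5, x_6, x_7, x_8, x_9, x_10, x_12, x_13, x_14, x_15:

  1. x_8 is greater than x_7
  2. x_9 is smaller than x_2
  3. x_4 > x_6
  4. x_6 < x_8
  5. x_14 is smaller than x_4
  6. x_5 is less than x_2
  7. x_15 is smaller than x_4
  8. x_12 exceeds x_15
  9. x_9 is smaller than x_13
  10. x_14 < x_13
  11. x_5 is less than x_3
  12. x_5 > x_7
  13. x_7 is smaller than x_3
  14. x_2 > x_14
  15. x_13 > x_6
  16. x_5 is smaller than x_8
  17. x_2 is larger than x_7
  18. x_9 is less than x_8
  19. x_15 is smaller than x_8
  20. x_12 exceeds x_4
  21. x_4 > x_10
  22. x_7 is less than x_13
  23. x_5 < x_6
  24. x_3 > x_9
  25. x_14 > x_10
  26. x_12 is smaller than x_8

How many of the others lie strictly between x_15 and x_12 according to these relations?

Chaining upward from x_15 reaches: x_4, x_8.
Chaining downward from x_12 reaches: x_7, x_10, x_5, x_14, x_6, x_4.
Strictly between x_15 and x_12 are those in both lists: x_4 — 1 element.

1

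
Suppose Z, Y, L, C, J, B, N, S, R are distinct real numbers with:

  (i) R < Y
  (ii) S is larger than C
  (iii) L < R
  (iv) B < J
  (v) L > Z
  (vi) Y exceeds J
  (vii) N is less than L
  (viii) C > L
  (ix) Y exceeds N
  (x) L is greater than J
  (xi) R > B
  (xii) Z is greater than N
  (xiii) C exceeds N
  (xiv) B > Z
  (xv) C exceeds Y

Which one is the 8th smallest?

Chaining the given pairs: N < Z < B < J < L < R < Y < C < S.
The 8th smallest is C.

C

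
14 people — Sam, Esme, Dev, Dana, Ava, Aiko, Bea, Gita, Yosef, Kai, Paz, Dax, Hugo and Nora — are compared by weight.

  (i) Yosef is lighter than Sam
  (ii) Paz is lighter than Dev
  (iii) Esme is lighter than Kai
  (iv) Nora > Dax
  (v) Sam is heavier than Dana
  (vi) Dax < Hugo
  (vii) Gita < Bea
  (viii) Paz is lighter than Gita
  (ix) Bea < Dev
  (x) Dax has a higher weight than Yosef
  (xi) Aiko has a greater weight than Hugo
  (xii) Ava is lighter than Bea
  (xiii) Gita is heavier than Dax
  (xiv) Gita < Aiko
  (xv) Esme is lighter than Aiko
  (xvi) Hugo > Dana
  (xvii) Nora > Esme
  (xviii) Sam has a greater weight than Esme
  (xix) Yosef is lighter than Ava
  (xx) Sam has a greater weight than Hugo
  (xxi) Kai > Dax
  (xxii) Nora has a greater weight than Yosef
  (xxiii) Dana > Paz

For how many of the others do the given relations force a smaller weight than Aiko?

7

The elements the relations force below Aiko are Yosef, Paz, Esme, Dax, Dana, Hugo, Gita — no chain reaches any other.
That is 7.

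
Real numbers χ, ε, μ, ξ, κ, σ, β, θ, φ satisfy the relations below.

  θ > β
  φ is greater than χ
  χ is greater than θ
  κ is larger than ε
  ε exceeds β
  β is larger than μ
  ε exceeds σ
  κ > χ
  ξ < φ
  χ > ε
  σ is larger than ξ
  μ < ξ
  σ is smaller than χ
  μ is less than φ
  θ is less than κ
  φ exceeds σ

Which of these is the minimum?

Chaining upward from μ: directly above it, β, ξ, φ; then θ, σ, ε; then χ, κ.
That covers every other element, and nothing is given below μ, so μ is the minimum.

μ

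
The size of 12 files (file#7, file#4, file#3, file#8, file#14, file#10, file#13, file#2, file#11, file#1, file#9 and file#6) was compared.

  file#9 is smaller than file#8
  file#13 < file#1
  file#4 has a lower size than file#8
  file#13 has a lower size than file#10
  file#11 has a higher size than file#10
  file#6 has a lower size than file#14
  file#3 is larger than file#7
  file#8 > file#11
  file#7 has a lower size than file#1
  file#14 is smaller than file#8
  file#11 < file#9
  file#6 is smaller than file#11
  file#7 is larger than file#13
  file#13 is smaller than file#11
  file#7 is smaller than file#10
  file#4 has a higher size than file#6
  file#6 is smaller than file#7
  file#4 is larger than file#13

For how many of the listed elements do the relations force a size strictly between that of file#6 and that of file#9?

3

Chaining upward from file#6 reaches: file#14, file#7, file#3, file#10, file#4, file#1, file#11, file#8.
Chaining downward from file#9 reaches: file#13, file#7, file#10, file#11.
Strictly between file#6 and file#9 are those in both lists: file#7, file#10, file#11 — 3 elements.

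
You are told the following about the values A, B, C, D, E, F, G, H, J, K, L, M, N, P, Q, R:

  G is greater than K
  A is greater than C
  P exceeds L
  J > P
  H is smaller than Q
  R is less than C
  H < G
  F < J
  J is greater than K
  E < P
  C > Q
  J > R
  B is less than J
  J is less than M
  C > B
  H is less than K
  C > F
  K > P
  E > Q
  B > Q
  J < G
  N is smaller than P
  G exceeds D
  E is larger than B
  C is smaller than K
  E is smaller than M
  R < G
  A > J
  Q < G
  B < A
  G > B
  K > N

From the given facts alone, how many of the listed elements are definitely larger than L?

6

From L the given relations immediately reach P.
From those, K, J — 3 in total.
From those, G, A, M — 6 in total.
Nothing else is reachable above L; 6 in all.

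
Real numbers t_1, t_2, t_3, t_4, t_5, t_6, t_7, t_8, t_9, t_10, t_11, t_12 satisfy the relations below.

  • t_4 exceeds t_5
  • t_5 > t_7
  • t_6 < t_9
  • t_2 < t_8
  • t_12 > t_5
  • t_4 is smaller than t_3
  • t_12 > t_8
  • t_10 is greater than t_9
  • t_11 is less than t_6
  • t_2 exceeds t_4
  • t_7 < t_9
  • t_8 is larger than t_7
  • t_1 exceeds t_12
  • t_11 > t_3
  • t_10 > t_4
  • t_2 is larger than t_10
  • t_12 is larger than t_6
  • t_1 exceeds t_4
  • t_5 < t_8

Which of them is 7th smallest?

The consecutive relations fix a unique order: t_7 < t_5 < t_4 < t_3 < t_11 < t_6 < t_9 < t_10 < t_2 < t_8 < t_12 < t_1.
Counting 7 from the smallest end gives t_9.

t_9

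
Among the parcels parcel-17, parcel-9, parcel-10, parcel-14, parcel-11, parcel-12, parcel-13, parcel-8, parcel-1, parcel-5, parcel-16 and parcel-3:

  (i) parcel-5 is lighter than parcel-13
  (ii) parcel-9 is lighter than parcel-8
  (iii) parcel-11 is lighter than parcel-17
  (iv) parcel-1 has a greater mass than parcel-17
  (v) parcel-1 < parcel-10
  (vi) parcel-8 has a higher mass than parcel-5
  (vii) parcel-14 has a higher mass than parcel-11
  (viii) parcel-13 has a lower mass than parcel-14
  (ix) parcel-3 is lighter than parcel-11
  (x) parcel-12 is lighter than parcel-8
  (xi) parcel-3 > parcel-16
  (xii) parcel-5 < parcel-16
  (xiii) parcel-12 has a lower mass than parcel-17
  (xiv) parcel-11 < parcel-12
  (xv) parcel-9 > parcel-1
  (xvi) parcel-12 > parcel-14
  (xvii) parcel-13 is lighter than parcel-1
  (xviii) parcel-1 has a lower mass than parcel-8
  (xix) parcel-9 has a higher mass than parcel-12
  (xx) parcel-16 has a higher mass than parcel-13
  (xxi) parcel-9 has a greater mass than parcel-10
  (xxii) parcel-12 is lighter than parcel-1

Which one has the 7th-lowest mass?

parcel-12

The consecutive relations fix a unique order: parcel-5 < parcel-13 < parcel-16 < parcel-3 < parcel-11 < parcel-14 < parcel-12 < parcel-17 < parcel-1 < parcel-10 < parcel-9 < parcel-8.
Counting 7 from the smallest end gives parcel-12.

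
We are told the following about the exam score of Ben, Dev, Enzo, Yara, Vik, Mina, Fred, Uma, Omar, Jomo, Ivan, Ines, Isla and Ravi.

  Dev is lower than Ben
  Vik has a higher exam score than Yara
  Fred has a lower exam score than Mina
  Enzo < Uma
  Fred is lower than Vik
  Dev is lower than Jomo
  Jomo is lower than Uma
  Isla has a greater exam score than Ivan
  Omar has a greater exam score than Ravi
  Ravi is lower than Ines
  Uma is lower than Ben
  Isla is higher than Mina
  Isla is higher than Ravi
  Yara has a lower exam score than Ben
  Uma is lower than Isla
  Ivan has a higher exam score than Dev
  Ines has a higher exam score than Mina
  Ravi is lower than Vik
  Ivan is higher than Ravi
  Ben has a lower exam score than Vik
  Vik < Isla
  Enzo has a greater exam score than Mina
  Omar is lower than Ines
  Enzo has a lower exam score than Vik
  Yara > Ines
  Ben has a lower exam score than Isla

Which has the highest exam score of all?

Chaining downward from Isla: directly below it, Mina, Ravi, Uma, Ben, Ivan, Vik; then Fred, Dev, Enzo, Jomo, Yara; then Ines; then Omar.
That covers every other element, and nothing is given above Isla, so Isla is the highest exam score.

Isla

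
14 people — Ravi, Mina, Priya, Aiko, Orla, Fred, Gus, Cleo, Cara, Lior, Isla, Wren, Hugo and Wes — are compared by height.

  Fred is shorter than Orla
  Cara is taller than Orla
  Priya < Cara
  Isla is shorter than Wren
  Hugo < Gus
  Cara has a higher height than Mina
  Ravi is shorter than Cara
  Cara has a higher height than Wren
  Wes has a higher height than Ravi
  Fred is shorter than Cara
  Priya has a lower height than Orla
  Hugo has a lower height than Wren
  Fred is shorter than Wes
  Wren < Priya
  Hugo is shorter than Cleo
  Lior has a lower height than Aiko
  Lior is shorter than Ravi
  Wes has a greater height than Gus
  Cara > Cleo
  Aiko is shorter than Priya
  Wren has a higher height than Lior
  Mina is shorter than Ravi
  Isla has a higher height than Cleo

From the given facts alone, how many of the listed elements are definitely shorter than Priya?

The elements the relations force below Priya are Hugo, Lior, Aiko, Cleo, Isla, Wren — no chain reaches any other.
That is 6.

6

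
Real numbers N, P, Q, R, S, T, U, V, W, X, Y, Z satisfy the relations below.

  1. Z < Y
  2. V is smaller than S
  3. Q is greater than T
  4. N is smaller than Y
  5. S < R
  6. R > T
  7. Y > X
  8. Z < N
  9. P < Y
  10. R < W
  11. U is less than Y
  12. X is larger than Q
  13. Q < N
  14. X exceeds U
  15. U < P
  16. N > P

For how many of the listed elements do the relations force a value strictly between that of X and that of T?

1

Chaining upward from T reaches: Q, R, N, Y, W.
Chaining downward from X reaches: Q, U.
Strictly between T and X are those in both lists: Q — 1 element.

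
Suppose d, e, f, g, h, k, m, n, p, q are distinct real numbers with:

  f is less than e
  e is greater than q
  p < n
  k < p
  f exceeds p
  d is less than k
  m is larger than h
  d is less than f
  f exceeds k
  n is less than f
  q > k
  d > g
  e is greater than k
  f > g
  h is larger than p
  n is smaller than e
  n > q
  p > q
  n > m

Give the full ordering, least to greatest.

Nothing is placed below g, so it is least; from there g < d; d < k; k < q; q < p; p < h; h < m; m < n; n < f; f < e, each given directly.

g < d < k < q < p < h < m < n < f < e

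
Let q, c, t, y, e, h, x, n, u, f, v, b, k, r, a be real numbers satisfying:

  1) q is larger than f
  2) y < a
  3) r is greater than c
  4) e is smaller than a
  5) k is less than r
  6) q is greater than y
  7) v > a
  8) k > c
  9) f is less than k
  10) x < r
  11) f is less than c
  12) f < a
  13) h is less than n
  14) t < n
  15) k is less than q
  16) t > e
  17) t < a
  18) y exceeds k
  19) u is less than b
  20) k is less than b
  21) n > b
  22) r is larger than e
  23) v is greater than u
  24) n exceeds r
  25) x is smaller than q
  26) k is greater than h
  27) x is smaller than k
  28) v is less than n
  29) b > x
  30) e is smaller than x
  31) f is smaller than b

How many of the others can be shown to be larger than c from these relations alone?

8

The elements the relations force above c are k, r, y, q, a, b, v, n — no chain reaches any other.
That is 8.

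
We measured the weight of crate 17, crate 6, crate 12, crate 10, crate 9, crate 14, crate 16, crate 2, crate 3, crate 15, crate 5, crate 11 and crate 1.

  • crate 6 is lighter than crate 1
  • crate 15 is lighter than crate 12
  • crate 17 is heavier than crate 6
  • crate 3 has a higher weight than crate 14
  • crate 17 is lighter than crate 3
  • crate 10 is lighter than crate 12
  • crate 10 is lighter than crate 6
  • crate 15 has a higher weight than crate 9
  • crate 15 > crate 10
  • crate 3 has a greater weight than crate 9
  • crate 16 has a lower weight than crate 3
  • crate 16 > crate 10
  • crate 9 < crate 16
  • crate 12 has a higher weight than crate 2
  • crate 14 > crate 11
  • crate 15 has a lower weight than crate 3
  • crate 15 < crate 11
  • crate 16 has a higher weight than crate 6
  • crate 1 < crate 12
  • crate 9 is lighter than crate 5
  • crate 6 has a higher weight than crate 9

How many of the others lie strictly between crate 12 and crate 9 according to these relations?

3

Chaining upward from crate 9 reaches: crate 15, crate 6, crate 11, crate 14, crate 17, crate 16, crate 5, crate 1, crate 3.
Chaining downward from crate 12 reaches: crate 2, crate 10, crate 15, crate 6, crate 1.
Strictly between crate 9 and crate 12 are those in both lists: crate 15, crate 6, crate 1 — 3 elements.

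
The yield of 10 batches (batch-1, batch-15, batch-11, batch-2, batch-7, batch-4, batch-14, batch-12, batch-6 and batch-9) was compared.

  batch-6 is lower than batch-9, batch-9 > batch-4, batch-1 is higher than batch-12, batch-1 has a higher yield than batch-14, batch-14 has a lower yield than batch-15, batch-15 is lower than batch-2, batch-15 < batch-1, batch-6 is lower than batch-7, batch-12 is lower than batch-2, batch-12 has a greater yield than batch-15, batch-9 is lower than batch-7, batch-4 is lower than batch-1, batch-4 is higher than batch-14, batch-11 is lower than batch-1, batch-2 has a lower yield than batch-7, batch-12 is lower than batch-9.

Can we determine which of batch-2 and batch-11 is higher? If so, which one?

Following every chain through batch-11: above batch-11 we get batch-1.
batch-2 is not reached, and no chain runs the other way from batch-2 to batch-11.
So the given relations leave the order of batch-11 and batch-2 undetermined.

undetermined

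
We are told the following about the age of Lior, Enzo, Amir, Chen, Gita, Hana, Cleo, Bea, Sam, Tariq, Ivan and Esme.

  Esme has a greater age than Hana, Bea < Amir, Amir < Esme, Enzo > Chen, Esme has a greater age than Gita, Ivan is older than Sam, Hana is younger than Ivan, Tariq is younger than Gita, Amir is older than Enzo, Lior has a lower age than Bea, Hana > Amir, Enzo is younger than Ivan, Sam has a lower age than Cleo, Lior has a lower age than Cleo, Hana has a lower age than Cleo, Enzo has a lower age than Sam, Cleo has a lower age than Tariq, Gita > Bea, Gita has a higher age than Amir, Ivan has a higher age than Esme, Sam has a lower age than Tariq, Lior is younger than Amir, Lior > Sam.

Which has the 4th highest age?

The consecutive relations fix a unique order: Chen < Enzo < Sam < Lior < Bea < Amir < Hana < Cleo < Tariq < Gita < Esme < Ivan.
Counting 4 from the largest end gives Tariq.

Tariq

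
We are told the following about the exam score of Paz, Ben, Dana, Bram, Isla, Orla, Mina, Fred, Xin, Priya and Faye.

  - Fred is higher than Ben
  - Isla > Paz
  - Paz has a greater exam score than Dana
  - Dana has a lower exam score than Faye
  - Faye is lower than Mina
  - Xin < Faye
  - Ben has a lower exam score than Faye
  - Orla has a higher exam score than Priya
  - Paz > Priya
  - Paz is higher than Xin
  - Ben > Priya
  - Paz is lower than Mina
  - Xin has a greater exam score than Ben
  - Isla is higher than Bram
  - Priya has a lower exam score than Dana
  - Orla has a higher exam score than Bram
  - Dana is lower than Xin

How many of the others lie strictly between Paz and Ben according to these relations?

Chaining upward from Ben reaches: Fred, Xin, Faye, Mina, Isla.
Chaining downward from Paz reaches: Priya, Dana, Xin.
Strictly between Ben and Paz are those in both lists: Xin — 1 element.

1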